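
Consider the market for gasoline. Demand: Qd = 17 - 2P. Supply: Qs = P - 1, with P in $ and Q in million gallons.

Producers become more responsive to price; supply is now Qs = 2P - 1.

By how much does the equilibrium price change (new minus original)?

Before the shock: 17 - 2P = P - 1 ⇒ 18 = 3P ⇒ P = 6, Q = 5.
After the shift, demand is Qd = 17 - 2P and supply is Qs = 2P - 1.
New equilibrium: 17 - 2P = 2P - 1 ⇒ 18 = 4P ⇒ P = 4.5, Q = 8.
ΔP = 4.5 − 6 = -1.5.

-1.5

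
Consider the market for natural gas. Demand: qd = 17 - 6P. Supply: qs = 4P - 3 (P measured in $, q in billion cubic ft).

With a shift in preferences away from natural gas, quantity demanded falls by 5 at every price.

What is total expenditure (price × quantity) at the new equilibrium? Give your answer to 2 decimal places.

4.50

Initially, 17 - 6P = 4P - 3, so 20 = 10P and P = 2, q = 5.
With the change applied: demand qd = 12 - 6P, supply qs = 4P - 3.
Setting them equal: 12 - 6P = 4P - 3 → 15 = 10P, so P = 1.5 and q = 3.
New expenditure = 1.5 × 3 = 4.50.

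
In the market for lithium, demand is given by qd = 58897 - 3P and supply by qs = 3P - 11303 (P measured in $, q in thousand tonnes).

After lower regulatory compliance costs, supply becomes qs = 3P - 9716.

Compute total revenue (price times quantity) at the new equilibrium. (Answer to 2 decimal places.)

Original equilibrium: 58897 - 3P = 3P - 11303 gives 70200 = 6P, so P = 11700 and q = 23797.
After the shift, demand is qd = 58897 - 3P and supply is qs = 3P - 9716.
New equilibrium: 58897 - 3P = 3P - 9716 ⇒ 68613 = 6P ⇒ P = 11435.5, q = 24590.5.
New expenditure = 11435.5 × 24590.5 = 281204662.75.

281204662.75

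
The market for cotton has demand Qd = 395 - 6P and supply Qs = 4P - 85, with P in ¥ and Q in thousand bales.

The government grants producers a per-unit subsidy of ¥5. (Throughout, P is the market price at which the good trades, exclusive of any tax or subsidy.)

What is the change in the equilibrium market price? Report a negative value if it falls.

-2

Original equilibrium: 395 - 6P = 4P - 85 gives 480 = 10P, so P = 48 and Q = 107.
Since sellers receive the price plus the subsidy, the effective supply curve becomes Qs = 4P - 65.
New equilibrium: 395 - 6P = 4P - 65 ⇒ 460 = 10P ⇒ P = 46, Q = 119.
ΔP = 46 − 48 = -2.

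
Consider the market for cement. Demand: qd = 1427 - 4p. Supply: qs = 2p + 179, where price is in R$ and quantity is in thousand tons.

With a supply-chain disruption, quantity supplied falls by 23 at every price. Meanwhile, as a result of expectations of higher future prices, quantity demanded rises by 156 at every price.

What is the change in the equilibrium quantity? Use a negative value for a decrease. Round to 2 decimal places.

Solve the original market: 1427 - 4p = 2p + 179, hence p = 208 and q = 595.
The shock moves the curves to qd = 1583 - 4p and qs = 2p + 156.
Setting them equal: 1583 - 4p = 2p + 156 → 1427 = 6p, so p = 1427/6 ≈ 237.8333 and q = 1895/3 ≈ 631.6667.
Δq = 631.6667 − 595 = +36.67.

+36.67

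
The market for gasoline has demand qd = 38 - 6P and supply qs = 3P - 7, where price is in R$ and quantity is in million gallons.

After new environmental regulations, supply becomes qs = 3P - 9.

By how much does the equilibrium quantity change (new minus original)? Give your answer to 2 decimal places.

Initially, 38 - 6P = 3P - 7, so 45 = 9P and P = 5, q = 8.
With the change applied: demand qd = 38 - 6P, supply qs = 3P - 9.
Clearing the new market: 38 - 6P = 3P - 9, so P = 47/9 ≈ 5.2222 and q = 20/3 ≈ 6.6667.
Δq = 6.6667 − 8 = -1.33.

-1.33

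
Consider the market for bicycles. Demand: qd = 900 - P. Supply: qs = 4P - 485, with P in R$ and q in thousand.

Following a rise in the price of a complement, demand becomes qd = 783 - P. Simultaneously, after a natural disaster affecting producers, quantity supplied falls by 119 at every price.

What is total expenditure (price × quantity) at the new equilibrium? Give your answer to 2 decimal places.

140253.44

Initially, 900 - P = 4P - 485, so 1385 = 5P and P = 277, q = 623.
The shock moves the curves to qd = 783 - P and qs = 4P - 604.
Clearing the new market: 783 - P = 4P - 604, so P = 277.4 and q = 505.6.
New expenditure = 277.4 × 505.6 = 140253.44.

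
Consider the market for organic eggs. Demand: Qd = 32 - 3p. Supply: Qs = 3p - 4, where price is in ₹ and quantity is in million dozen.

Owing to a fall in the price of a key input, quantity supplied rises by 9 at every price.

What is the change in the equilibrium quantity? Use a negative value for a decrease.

+4.5

Solve the original market: 32 - 3p = 3p - 4, hence p = 6 and Q = 14.
With the change applied: demand Qd = 32 - 3p, supply Qs = 3p + 5.
New equilibrium: 32 - 3p = 3p + 5 ⇒ 27 = 6p ⇒ p = 4.5, Q = 18.5.
ΔQ = 18.5 − 14 = +4.5.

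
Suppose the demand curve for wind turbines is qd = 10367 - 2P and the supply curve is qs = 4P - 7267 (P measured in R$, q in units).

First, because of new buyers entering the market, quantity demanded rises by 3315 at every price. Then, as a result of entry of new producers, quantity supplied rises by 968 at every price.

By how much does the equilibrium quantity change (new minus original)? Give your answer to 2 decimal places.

Before the shock: 10367 - 2P = 4P - 7267 ⇒ 17634 = 6P ⇒ P = 2939, q = 4489.
The shock moves the curves to qd = 13682 - 2P and qs = 4P - 6299.
Setting them equal: 13682 - 2P = 4P - 6299 → 19981 = 6P, so P = 19981/6 ≈ 3330.1667 and q = 21065/3 ≈ 7021.6667.
Δq = 7021.6667 − 4489 = +2532.67.

+2532.67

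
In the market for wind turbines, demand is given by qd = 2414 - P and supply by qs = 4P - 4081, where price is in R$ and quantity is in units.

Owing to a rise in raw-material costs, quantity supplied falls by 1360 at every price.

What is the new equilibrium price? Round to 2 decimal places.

Original equilibrium: 2414 - P = 4P - 4081 gives 6495 = 5P, so P = 1299 and q = 1115.
The new curves are qd = 2414 - P (demand) and qs = 4P - 5441 (supply).
Equate the new curves: 2414 - P = 4P - 5441, giving 7855 = 5P, P = 1571, q = 843.

1571.00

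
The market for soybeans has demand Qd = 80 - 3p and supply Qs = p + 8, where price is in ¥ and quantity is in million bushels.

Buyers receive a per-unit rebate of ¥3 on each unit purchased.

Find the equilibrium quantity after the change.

28.25

Before the shock: 80 - 3p = p + 8 ⇒ 72 = 4p ⇒ p = 18, Q = 26.
Since buyers' out-of-pocket price is the market price minus the rebate, the effective demand curve becomes Qd = 89 - 3p.
Setting them equal: 89 - 3p = p + 8 → 81 = 4p, so p = 20.25 and Q = 28.25.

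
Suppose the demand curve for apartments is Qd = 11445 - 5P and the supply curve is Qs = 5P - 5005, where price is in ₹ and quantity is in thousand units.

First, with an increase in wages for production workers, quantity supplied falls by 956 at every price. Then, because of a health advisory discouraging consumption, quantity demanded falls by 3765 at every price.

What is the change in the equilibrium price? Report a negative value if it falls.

-280.9

Original equilibrium: 11445 - 5P = 5P - 5005 gives 16450 = 10P, so P = 1645 and Q = 3220.
After the shift, demand is Qd = 7680 - 5P and supply is Qs = 5P - 5961.
Setting them equal: 7680 - 5P = 5P - 5961 → 13641 = 10P, so P = 1364.1 and Q = 859.5.
ΔP = 1364.1 − 1645 = -280.9.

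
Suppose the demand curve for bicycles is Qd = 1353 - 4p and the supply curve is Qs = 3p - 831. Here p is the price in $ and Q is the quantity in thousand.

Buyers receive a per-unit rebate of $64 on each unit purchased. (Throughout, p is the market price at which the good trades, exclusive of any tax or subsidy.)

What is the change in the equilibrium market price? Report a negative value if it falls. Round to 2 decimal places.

+36.57

Initially, 1353 - 4p = 3p - 831, so 2184 = 7p and p = 312, Q = 105.
Since buyers' out-of-pocket price is the market price minus the rebate, the effective demand curve becomes Qd = 1609 - 4p.
Equate the new curves: 1609 - 4p = 3p - 831, giving 2440 = 7p, p = 2440/7 ≈ 348.5714, Q = 1503/7 ≈ 214.7143.
Δp = 348.5714 − 312 = +36.57.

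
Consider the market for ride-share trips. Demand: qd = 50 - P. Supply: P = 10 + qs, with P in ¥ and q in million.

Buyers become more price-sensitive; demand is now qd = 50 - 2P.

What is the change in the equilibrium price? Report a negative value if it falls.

-10

Initially, 50 - P = P - 10, so 60 = 2P and P = 30, q = 20.
After the shift, demand is qd = 50 - 2P and supply is qs = P - 10.
Clearing the new market: 50 - 2P = P - 10, so P = 20 and q = 10.
ΔP = 20 − 30 = -10.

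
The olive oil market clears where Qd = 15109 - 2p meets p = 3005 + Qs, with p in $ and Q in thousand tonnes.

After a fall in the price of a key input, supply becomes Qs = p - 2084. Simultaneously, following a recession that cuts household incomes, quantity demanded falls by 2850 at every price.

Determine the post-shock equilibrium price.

4781

Solve the original market: 15109 - 2p = p - 3005, hence p = 6038 and Q = 3033.
With the change applied: demand Qd = 12259 - 2p, supply Qs = p - 2084.
New equilibrium: 12259 - 2p = p - 2084 ⇒ 14343 = 3p ⇒ p = 4781, Q = 2697.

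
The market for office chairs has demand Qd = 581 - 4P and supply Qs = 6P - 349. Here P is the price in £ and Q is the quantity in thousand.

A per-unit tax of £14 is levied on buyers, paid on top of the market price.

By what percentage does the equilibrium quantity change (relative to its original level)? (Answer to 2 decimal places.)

-16.08

Initially, 581 - 4P = 6P - 349, so 930 = 10P and P = 93, Q = 209.
Since buyers pay the price plus the tax, the effective demand curve becomes Qd = 525 - 4P.
Setting them equal: 525 - 4P = 6P - 349 → 874 = 10P, so P = 87.4 and Q = 175.4.
%ΔQ = (175.4 − 209) / 209 × 100 = -16.08%.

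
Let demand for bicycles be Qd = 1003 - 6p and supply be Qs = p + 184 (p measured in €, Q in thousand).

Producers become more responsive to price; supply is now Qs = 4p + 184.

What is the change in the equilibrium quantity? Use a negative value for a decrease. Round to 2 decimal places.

Before the shock: 1003 - 6p = p + 184 ⇒ 819 = 7p ⇒ p = 117, Q = 301.
With the change applied: demand Qd = 1003 - 6p, supply Qs = 4p + 184.
Equate the new curves: 1003 - 6p = 4p + 184, giving 819 = 10p, p = 81.9, Q = 511.6.
ΔQ = 511.6 − 301 = +210.60.

+210.60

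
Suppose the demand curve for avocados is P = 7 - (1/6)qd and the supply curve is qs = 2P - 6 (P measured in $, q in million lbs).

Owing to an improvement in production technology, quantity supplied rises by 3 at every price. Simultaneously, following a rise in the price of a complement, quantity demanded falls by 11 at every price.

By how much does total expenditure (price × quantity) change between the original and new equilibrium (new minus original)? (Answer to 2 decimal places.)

Original equilibrium: 42 - 6P = 2P - 6 gives 48 = 8P, so P = 6 and q = 6.
The shock moves the curves to qd = 31 - 6P and qs = 2P - 3.
Clearing the new market: 31 - 6P = 2P - 3, so P = 4.25 and q = 5.5.
Expenditure moves from 6×6 = 36 to 4.25×5.5 = 23.375; change = -12.63.

-12.63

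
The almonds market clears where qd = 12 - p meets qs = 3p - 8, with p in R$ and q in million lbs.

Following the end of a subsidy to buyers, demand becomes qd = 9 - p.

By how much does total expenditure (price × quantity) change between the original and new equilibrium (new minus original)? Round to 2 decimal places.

-14.81

Original equilibrium: 12 - p = 3p - 8 gives 20 = 4p, so p = 5 and q = 7.
With the change applied: demand qd = 9 - p, supply qs = 3p - 8.
Clearing the new market: 9 - p = 3p - 8, so p = 4.25 and q = 4.75.
Expenditure moves from 5×7 = 35 to 4.25×4.75 = 20.1875; change = -14.81.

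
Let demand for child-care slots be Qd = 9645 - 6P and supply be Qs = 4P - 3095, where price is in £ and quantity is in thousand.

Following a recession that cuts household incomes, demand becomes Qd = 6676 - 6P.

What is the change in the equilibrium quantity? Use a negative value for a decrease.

-1187.6

Solve the original market: 9645 - 6P = 4P - 3095, hence P = 1274 and Q = 2001.
After the shift, demand is Qd = 6676 - 6P and supply is Qs = 4P - 3095.
Equate the new curves: 6676 - 6P = 4P - 3095, giving 9771 = 10P, P = 977.1, Q = 813.4.
ΔQ = 813.4 − 2001 = -1187.6.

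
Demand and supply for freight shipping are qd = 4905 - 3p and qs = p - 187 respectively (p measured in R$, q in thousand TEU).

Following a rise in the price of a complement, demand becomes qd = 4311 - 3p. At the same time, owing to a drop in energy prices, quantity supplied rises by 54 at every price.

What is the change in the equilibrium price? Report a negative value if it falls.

-162

Before the shock: 4905 - 3p = p - 187 ⇒ 5092 = 4p ⇒ p = 1273, q = 1086.
The shock moves the curves to qd = 4311 - 3p and qs = p - 133.
Clearing the new market: 4311 - 3p = p - 133, so p = 1111 and q = 978.
Δp = 1111 − 1273 = -162.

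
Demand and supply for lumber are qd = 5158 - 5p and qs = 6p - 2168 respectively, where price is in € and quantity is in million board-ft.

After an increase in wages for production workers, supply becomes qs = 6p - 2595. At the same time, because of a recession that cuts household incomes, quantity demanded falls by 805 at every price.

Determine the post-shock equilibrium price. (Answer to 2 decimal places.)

Before the shock: 5158 - 5p = 6p - 2168 ⇒ 7326 = 11p ⇒ p = 666, q = 1828.
With the change applied: demand qd = 4353 - 5p, supply qs = 6p - 2595.
Clearing the new market: 4353 - 5p = 6p - 2595, so p = 6948/11 ≈ 631.6364 and q = 13143/11 ≈ 1194.8182.

631.64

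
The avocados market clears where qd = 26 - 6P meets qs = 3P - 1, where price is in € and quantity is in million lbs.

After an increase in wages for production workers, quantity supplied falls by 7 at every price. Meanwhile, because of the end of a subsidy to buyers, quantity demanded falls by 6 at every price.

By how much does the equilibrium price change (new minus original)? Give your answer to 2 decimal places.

+0.11

Before the shock: 26 - 6P = 3P - 1 ⇒ 27 = 9P ⇒ P = 3, q = 8.
After the shift, demand is qd = 20 - 6P and supply is qs = 3P - 8.
Setting them equal: 20 - 6P = 3P - 8 → 28 = 9P, so P = 28/9 ≈ 3.1111 and q = 4/3 ≈ 1.3333.
ΔP = 3.1111 − 3 = +0.11.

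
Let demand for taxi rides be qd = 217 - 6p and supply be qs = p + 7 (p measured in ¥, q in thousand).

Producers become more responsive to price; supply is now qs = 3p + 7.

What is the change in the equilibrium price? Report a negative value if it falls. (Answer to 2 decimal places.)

-6.67

Initially, 217 - 6p = p + 7, so 210 = 7p and p = 30, q = 37.
After the shift, demand is qd = 217 - 6p and supply is qs = 3p + 7.
Clearing the new market: 217 - 6p = 3p + 7, so p = 70/3 ≈ 23.3333 and q = 77.
Δp = 23.3333 − 30 = -6.67.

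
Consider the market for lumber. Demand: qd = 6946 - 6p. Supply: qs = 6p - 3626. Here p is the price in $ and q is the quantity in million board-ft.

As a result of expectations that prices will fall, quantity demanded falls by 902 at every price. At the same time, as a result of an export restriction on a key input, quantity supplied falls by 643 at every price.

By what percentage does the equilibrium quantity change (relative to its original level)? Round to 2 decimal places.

Before the shock: 6946 - 6p = 6p - 3626 ⇒ 10572 = 12p ⇒ p = 881, q = 1660.
The shock moves the curves to qd = 6044 - 6p and qs = 6p - 4269.
Equate the new curves: 6044 - 6p = 6p - 4269, giving 10313 = 12p, p = 10313/12 ≈ 859.4167, q = 887.5.
%Δq = (887.5 − 1660) / 1660 × 100 = -46.54%.

-46.54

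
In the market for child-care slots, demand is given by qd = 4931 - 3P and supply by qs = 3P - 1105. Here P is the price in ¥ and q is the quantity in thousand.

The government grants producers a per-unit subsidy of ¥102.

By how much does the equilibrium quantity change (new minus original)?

+153

Before the shock: 4931 - 3P = 3P - 1105 ⇒ 6036 = 6P ⇒ P = 1006, q = 1913.
Since sellers receive the price plus the subsidy, the effective supply curve becomes qs = 3P - 799.
Clearing the new market: 4931 - 3P = 3P - 799, so P = 955 and q = 2066.
Δq = 2066 − 1913 = +153.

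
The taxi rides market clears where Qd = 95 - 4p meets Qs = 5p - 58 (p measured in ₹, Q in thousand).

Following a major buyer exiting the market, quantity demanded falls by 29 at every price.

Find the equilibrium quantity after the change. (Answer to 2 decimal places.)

10.89

Initially, 95 - 4p = 5p - 58, so 153 = 9p and p = 17, Q = 27.
After the shift, demand is Qd = 66 - 4p and supply is Qs = 5p - 58.
Clearing the new market: 66 - 4p = 5p - 58, so p = 124/9 ≈ 13.7778 and Q = 98/9 ≈ 10.8889.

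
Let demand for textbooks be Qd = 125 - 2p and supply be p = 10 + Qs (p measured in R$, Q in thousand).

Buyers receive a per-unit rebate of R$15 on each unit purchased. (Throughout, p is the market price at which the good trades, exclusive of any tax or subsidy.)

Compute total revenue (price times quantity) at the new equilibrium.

Initially, 125 - 2p = p - 10, so 135 = 3p and p = 45, Q = 35.
Since buyers' out-of-pocket price is the market price minus the rebate, the effective demand curve becomes Qd = 155 - 2p.
Clearing the new market: 155 - 2p = p - 10, so p = 55 and Q = 45.
New expenditure = 55 × 45 = 2475.

2475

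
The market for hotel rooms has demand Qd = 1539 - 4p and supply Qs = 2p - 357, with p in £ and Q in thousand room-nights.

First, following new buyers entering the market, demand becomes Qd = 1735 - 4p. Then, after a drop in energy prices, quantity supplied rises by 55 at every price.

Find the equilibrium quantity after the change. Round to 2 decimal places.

377.00

Initially, 1539 - 4p = 2p - 357, so 1896 = 6p and p = 316, Q = 275.
With the change applied: demand Qd = 1735 - 4p, supply Qs = 2p - 302.
New equilibrium: 1735 - 4p = 2p - 302 ⇒ 2037 = 6p ⇒ p = 339.5, Q = 377.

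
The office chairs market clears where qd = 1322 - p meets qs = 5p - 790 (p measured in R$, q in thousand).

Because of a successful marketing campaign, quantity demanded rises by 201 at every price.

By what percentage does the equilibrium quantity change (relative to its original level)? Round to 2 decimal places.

+17.27

Initially, 1322 - p = 5p - 790, so 2112 = 6p and p = 352, q = 970.
The shock moves the curves to qd = 1523 - p and qs = 5p - 790.
Clearing the new market: 1523 - p = 5p - 790, so p = 385.5 and q = 1137.5.
%Δq = (1137.5 − 970) / 970 × 100 = +17.27%.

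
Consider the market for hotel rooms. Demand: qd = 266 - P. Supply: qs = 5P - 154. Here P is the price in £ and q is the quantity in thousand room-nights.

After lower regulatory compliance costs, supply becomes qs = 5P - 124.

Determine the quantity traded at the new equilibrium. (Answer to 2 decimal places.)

201.00

Before the shock: 266 - P = 5P - 154 ⇒ 420 = 6P ⇒ P = 70, q = 196.
After the shift, demand is qd = 266 - P and supply is qs = 5P - 124.
Setting them equal: 266 - P = 5P - 124 → 390 = 6P, so P = 65 and q = 201.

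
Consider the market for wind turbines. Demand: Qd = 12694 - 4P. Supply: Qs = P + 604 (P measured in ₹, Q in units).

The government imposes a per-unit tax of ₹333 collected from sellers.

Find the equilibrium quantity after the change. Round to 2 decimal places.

Before the shock: 12694 - 4P = P + 604 ⇒ 12090 = 5P ⇒ P = 2418, Q = 3022.
Since sellers keep the price net of the tax, the effective supply curve becomes Qs = P + 271.
Equate the new curves: 12694 - 4P = P + 271, giving 12423 = 5P, P = 2484.6, Q = 2755.6.

2755.60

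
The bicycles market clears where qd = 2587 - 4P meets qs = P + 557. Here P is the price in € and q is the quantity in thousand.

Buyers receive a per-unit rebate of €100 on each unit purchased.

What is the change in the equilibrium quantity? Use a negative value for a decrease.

Original equilibrium: 2587 - 4P = P + 557 gives 2030 = 5P, so P = 406 and q = 963.
Since buyers' out-of-pocket price is the market price minus the rebate, the effective demand curve becomes qd = 2987 - 4P.
Clearing the new market: 2987 - 4P = P + 557, so P = 486 and q = 1043.
Δq = 1043 − 963 = +80.

+80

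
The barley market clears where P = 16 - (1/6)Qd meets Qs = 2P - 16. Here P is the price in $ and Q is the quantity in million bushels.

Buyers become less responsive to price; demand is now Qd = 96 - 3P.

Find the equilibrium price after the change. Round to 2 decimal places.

22.40

Initially, 96 - 6P = 2P - 16, so 112 = 8P and P = 14, Q = 12.
With the change applied: demand Qd = 96 - 3P, supply Qs = 2P - 16.
Clearing the new market: 96 - 3P = 2P - 16, so P = 22.4 and Q = 28.8.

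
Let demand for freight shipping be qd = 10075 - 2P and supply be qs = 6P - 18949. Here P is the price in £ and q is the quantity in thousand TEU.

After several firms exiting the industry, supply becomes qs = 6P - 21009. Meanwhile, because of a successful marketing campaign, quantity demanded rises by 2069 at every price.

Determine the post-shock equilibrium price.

4144.125

Solve the original market: 10075 - 2P = 6P - 18949, hence P = 3628 and q = 2819.
After the shift, demand is qd = 12144 - 2P and supply is qs = 6P - 21009.
Equate the new curves: 12144 - 2P = 6P - 21009, giving 33153 = 8P, P = 4144.125, q = 3855.75.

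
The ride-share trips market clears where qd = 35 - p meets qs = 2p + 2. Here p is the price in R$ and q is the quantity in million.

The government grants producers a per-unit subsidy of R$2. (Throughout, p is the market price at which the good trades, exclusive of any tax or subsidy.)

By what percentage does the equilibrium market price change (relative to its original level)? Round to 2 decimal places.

Initially, 35 - p = 2p + 2, so 33 = 3p and p = 11, q = 24.
Since sellers receive the price plus the subsidy, the effective supply curve becomes qs = 2p + 6.
Setting them equal: 35 - p = 2p + 6 → 29 = 3p, so p = 29/3 ≈ 9.6667 and q = 76/3 ≈ 25.3333.
%Δp = (9.6667 − 11) / 11 × 100 = -12.12%.

-12.12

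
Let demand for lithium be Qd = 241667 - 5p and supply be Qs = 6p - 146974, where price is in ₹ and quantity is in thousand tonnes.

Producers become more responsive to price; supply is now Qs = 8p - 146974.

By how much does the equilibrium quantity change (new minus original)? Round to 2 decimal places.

Solve the original market: 241667 - 5p = 6p - 146974, hence p = 35331 and Q = 65012.
After the shift, demand is Qd = 241667 - 5p and supply is Qs = 8p - 146974.
Equate the new curves: 241667 - 5p = 8p - 146974, giving 388641 = 13p, p = 388641/13 ≈ 29895.4615, Q = 1198466/13 ≈ 92189.6923.
ΔQ = 92189.6923 − 65012 = +27177.69.

+27177.69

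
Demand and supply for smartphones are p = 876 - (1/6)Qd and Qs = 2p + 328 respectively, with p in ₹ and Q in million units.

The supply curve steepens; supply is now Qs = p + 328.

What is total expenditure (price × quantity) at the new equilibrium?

Original equilibrium: 5256 - 6p = 2p + 328 gives 4928 = 8p, so p = 616 and Q = 1560.
After the shift, demand is Qd = 5256 - 6p and supply is Qs = p + 328.
Setting them equal: 5256 - 6p = p + 328 → 4928 = 7p, so p = 704 and Q = 1032.
New expenditure = 704 × 1032 = 726528.

726528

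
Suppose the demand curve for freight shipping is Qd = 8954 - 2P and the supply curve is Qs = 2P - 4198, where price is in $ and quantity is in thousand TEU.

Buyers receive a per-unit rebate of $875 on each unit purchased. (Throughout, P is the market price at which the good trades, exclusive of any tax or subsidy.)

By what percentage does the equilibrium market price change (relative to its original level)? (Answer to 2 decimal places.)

Original equilibrium: 8954 - 2P = 2P - 4198 gives 13152 = 4P, so P = 3288 and Q = 2378.
Since buyers' out-of-pocket price is the market price minus the rebate, the effective demand curve becomes Qd = 10704 - 2P.
Setting them equal: 10704 - 2P = 2P - 4198 → 14902 = 4P, so P = 3725.5 and Q = 3253.
%ΔP = (3725.5 − 3288) / 3288 × 100 = +13.31%.

+13.31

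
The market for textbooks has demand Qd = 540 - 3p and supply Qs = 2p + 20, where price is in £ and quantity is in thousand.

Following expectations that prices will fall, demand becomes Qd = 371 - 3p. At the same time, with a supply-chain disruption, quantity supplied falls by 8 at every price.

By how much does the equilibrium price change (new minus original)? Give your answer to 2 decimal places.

-32.20

Before the shock: 540 - 3p = 2p + 20 ⇒ 520 = 5p ⇒ p = 104, Q = 228.
The new curves are Qd = 371 - 3p (demand) and Qs = 2p + 12 (supply).
Equate the new curves: 371 - 3p = 2p + 12, giving 359 = 5p, p = 71.8, Q = 155.6.
Δp = 71.8 − 104 = -32.20.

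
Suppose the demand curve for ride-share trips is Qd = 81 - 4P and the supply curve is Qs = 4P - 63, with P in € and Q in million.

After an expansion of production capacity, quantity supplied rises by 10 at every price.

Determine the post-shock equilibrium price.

16.75

Original equilibrium: 81 - 4P = 4P - 63 gives 144 = 8P, so P = 18 and Q = 9.
With the change applied: demand Qd = 81 - 4P, supply Qs = 4P - 53.
Clearing the new market: 81 - 4P = 4P - 53, so P = 16.75 and Q = 14.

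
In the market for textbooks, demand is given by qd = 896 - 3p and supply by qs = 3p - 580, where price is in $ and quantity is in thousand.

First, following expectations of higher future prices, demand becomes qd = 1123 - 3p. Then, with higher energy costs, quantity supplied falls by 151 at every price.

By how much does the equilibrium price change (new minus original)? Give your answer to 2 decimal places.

Before the shock: 896 - 3p = 3p - 580 ⇒ 1476 = 6p ⇒ p = 246, q = 158.
After the shift, demand is qd = 1123 - 3p and supply is qs = 3p - 731.
Setting them equal: 1123 - 3p = 3p - 731 → 1854 = 6p, so p = 309 and q = 196.
Δp = 309 − 246 = +63.00.

+63.00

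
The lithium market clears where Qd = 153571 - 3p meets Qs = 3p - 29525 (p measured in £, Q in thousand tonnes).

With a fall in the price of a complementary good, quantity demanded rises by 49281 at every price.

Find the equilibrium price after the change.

38729.5

Initially, 153571 - 3p = 3p - 29525, so 183096 = 6p and p = 30516, Q = 62023.
The new curves are Qd = 202852 - 3p (demand) and Qs = 3p - 29525 (supply).
Setting them equal: 202852 - 3p = 3p - 29525 → 232377 = 6p, so p = 38729.5 and Q = 86663.5.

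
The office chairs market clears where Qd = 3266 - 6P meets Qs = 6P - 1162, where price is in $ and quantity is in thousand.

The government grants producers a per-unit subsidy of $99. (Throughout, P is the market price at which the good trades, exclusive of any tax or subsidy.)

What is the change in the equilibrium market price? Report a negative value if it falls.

-49.5

Initially, 3266 - 6P = 6P - 1162, so 4428 = 12P and P = 369, Q = 1052.
Since sellers receive the price plus the subsidy, the effective supply curve becomes Qs = 6P - 568.
Equate the new curves: 3266 - 6P = 6P - 568, giving 3834 = 12P, P = 319.5, Q = 1349.
ΔP = 319.5 − 369 = -49.5.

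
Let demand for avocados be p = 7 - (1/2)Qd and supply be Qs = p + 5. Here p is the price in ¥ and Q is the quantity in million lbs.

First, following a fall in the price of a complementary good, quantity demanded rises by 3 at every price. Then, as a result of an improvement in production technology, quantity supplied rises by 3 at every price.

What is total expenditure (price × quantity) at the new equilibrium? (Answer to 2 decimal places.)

33.00

Initially, 14 - 2p = p + 5, so 9 = 3p and p = 3, Q = 8.
With the change applied: demand Qd = 17 - 2p, supply Qs = p + 8.
Setting them equal: 17 - 2p = p + 8 → 9 = 3p, so p = 3 and Q = 11.
New expenditure = 3 × 11 = 33.00.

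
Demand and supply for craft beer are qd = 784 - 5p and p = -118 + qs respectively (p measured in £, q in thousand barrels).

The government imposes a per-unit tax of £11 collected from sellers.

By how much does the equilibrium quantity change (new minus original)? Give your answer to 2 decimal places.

Solve the original market: 784 - 5p = p + 118, hence p = 111 and q = 229.
Since sellers keep the price net of the tax, the effective supply curve becomes qs = p + 107.
New equilibrium: 784 - 5p = p + 107 ⇒ 677 = 6p ⇒ p = 677/6 ≈ 112.8333, q = 1319/6 ≈ 219.8333.
Δq = 219.8333 − 229 = -9.17.

-9.17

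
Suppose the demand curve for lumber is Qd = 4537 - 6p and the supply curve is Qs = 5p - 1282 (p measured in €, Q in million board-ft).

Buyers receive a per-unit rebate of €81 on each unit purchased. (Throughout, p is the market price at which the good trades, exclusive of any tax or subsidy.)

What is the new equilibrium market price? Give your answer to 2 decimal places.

Solve the original market: 4537 - 6p = 5p - 1282, hence p = 529 and Q = 1363.
Since buyers' out-of-pocket price is the market price minus the rebate, the effective demand curve becomes Qd = 5023 - 6p.
Setting them equal: 5023 - 6p = 5p - 1282 → 6305 = 11p, so p = 6305/11 ≈ 573.1818 and Q = 17423/11 ≈ 1583.9091.

573.18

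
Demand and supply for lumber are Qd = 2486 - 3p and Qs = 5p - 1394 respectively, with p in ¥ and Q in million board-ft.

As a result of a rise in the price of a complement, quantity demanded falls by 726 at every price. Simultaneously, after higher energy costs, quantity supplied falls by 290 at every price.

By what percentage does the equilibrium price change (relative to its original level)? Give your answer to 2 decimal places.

-11.24

Solve the original market: 2486 - 3p = 5p - 1394, hence p = 485 and Q = 1031.
The shock moves the curves to Qd = 1760 - 3p and Qs = 5p - 1684.
Equate the new curves: 1760 - 3p = 5p - 1684, giving 3444 = 8p, p = 430.5, Q = 468.5.
%Δp = (430.5 − 485) / 485 × 100 = -11.24%.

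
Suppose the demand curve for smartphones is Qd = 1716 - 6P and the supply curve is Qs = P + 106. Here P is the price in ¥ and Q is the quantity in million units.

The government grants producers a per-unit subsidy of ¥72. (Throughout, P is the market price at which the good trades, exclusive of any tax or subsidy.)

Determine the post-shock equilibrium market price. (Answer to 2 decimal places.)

Solve the original market: 1716 - 6P = P + 106, hence P = 230 and Q = 336.
Since sellers receive the price plus the subsidy, the effective supply curve becomes Qs = P + 178.
New equilibrium: 1716 - 6P = P + 178 ⇒ 1538 = 7P ⇒ P = 1538/7 ≈ 219.7143, Q = 2784/7 ≈ 397.7143.

219.71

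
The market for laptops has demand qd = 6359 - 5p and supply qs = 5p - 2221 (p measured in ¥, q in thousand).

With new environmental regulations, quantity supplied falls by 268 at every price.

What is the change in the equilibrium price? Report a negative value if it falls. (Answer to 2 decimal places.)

Initially, 6359 - 5p = 5p - 2221, so 8580 = 10p and p = 858, q = 2069.
The new curves are qd = 6359 - 5p (demand) and qs = 5p - 2489 (supply).
Equate the new curves: 6359 - 5p = 5p - 2489, giving 8848 = 10p, p = 884.8, q = 1935.
Δp = 884.8 − 858 = +26.80.

+26.80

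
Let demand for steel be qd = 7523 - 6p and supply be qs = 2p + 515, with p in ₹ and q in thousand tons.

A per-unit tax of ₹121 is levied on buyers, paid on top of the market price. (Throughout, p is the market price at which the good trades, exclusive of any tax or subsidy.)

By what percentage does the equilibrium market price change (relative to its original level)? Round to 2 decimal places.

Before the shock: 7523 - 6p = 2p + 515 ⇒ 7008 = 8p ⇒ p = 876, q = 2267.
Since buyers pay the price plus the tax, the effective demand curve becomes qd = 6797 - 6p.
New equilibrium: 6797 - 6p = 2p + 515 ⇒ 6282 = 8p ⇒ p = 785.25, q = 2085.5.
%Δp = (785.25 − 876) / 876 × 100 = -10.36%.

-10.36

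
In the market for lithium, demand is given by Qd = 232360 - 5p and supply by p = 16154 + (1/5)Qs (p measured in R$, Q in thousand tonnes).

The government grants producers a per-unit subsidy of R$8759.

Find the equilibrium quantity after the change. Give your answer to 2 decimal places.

Original equilibrium: 232360 - 5p = 5p - 80770 gives 313130 = 10p, so p = 31313 and Q = 75795.
Since sellers receive the price plus the subsidy, the effective supply curve becomes Qs = 5p - 36975.
Equate the new curves: 232360 - 5p = 5p - 36975, giving 269335 = 10p, p = 26933.5, Q = 97692.5.

97692.50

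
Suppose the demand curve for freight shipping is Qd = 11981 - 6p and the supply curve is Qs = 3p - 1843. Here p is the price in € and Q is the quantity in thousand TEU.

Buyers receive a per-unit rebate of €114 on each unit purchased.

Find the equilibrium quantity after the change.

Before the shock: 11981 - 6p = 3p - 1843 ⇒ 13824 = 9p ⇒ p = 1536, Q = 2765.
Since buyers' out-of-pocket price is the market price minus the rebate, the effective demand curve becomes Qd = 12665 - 6p.
Equate the new curves: 12665 - 6p = 3p - 1843, giving 14508 = 9p, p = 1612, Q = 2993.

2993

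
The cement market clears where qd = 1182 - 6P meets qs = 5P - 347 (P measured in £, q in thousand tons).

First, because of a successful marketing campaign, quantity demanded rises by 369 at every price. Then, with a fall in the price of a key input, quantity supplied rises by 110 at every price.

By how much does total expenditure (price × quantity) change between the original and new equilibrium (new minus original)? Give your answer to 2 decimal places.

Before the shock: 1182 - 6P = 5P - 347 ⇒ 1529 = 11P ⇒ P = 139, q = 348.
The shock moves the curves to qd = 1551 - 6P and qs = 5P - 237.
Clearing the new market: 1551 - 6P = 5P - 237, so P = 1788/11 ≈ 162.5455 and q = 6333/11 ≈ 575.7273.
Expenditure moves from 139×348 = 48372 to 162.5455×575.7273 = 93581.8512; change = +45209.85.

+45209.85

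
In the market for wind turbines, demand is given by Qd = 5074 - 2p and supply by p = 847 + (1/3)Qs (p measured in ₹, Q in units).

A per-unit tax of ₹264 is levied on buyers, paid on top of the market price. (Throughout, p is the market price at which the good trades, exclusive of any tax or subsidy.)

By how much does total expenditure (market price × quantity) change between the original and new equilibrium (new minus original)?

Initially, 5074 - 2p = 3p - 2541, so 7615 = 5p and p = 1523, Q = 2028.
Since buyers pay the price plus the tax, the effective demand curve becomes Qd = 4546 - 2p.
New equilibrium: 4546 - 2p = 3p - 2541 ⇒ 7087 = 5p ⇒ p = 1417.4, Q = 1711.2.
Expenditure moves from 1523×2028 = 3088644 to 1417.4×1711.2 = 2425454.88; change = -663189.12.

-663189.12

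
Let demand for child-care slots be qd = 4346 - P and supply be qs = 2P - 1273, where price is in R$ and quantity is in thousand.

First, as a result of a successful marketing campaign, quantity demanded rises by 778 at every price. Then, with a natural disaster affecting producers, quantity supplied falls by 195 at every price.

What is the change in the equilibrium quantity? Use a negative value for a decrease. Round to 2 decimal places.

Original equilibrium: 4346 - P = 2P - 1273 gives 5619 = 3P, so P = 1873 and q = 2473.
The shock moves the curves to qd = 5124 - P and qs = 2P - 1468.
New equilibrium: 5124 - P = 2P - 1468 ⇒ 6592 = 3P ⇒ P = 6592/3 ≈ 2197.3333, q = 8780/3 ≈ 2926.6667.
Δq = 2926.6667 − 2473 = +453.67.

+453.67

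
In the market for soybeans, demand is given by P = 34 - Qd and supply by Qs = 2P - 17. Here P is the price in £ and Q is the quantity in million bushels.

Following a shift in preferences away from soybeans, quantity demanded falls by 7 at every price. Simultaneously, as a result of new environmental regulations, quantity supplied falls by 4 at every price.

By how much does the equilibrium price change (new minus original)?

Solve the original market: 34 - P = 2P - 17, hence P = 17 and Q = 17.
After the shift, demand is Qd = 27 - P and supply is Qs = 2P - 21.
Clearing the new market: 27 - P = 2P - 21, so P = 16 and Q = 11.
ΔP = 16 − 17 = -1.

-1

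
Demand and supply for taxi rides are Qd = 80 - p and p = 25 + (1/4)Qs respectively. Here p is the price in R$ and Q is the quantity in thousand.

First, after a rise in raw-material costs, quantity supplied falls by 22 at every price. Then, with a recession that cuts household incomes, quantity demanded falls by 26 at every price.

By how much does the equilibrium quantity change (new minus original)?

-25.2

Initially, 80 - p = 4p - 100, so 180 = 5p and p = 36, Q = 44.
The new curves are Qd = 54 - p (demand) and Qs = 4p - 122 (supply).
Equate the new curves: 54 - p = 4p - 122, giving 176 = 5p, p = 35.2, Q = 18.8.
ΔQ = 18.8 − 44 = -25.2.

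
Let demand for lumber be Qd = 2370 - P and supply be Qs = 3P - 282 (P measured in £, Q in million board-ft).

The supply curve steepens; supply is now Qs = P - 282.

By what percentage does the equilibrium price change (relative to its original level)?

+100

Original equilibrium: 2370 - P = 3P - 282 gives 2652 = 4P, so P = 663 and Q = 1707.
After the shift, demand is Qd = 2370 - P and supply is Qs = P - 282.
Setting them equal: 2370 - P = P - 282 → 2652 = 2P, so P = 1326 and Q = 1044.
%ΔP = (1326 − 663) / 663 × 100 = +100%.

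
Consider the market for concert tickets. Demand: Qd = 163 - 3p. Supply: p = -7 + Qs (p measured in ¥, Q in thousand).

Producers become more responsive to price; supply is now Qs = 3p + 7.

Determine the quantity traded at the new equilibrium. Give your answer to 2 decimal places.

85.00

Solve the original market: 163 - 3p = p + 7, hence p = 39 and Q = 46.
After the shift, demand is Qd = 163 - 3p and supply is Qs = 3p + 7.
New equilibrium: 163 - 3p = 3p + 7 ⇒ 156 = 6p ⇒ p = 26, Q = 85.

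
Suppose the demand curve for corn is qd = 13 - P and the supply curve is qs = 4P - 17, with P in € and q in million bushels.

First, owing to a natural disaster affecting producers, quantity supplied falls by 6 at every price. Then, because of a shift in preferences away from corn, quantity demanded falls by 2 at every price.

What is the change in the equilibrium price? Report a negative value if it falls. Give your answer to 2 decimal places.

+0.80

Before the shock: 13 - P = 4P - 17 ⇒ 30 = 5P ⇒ P = 6, q = 7.
The new curves are qd = 11 - P (demand) and qs = 4P - 23 (supply).
New equilibrium: 11 - P = 4P - 23 ⇒ 34 = 5P ⇒ P = 6.8, q = 4.2.
ΔP = 6.8 − 6 = +0.80.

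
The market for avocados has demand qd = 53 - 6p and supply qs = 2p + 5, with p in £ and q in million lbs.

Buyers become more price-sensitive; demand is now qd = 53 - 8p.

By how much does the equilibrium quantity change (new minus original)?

-2.4

Solve the original market: 53 - 6p = 2p + 5, hence p = 6 and q = 17.
After the shift, demand is qd = 53 - 8p and supply is qs = 2p + 5.
Clearing the new market: 53 - 8p = 2p + 5, so p = 4.8 and q = 14.6.
Δq = 14.6 − 17 = -2.4.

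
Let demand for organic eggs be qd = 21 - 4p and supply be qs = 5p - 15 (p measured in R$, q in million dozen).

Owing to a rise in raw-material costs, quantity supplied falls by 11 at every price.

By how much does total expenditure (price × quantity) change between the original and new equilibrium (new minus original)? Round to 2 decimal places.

-19.42

Initially, 21 - 4p = 5p - 15, so 36 = 9p and p = 4, q = 5.
After the shift, demand is qd = 21 - 4p and supply is qs = 5p - 26.
Equate the new curves: 21 - 4p = 5p - 26, giving 47 = 9p, p = 47/9 ≈ 5.2222, q = 1/9 ≈ 0.1111.
Expenditure moves from 4×5 = 20 to 5.2222×0.1111 = 0.5802; change = -19.42.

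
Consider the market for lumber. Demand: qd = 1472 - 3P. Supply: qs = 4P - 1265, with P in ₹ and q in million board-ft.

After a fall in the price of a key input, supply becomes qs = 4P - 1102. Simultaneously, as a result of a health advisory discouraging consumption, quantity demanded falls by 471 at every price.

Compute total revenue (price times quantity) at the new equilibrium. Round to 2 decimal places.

Initially, 1472 - 3P = 4P - 1265, so 2737 = 7P and P = 391, q = 299.
The shock moves the curves to qd = 1001 - 3P and qs = 4P - 1102.
New equilibrium: 1001 - 3P = 4P - 1102 ⇒ 2103 = 7P ⇒ P = 2103/7 ≈ 300.4286, q = 698/7 ≈ 99.7143.
New expenditure = 300.4286 × 99.7143 = 29957.02.

29957.02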